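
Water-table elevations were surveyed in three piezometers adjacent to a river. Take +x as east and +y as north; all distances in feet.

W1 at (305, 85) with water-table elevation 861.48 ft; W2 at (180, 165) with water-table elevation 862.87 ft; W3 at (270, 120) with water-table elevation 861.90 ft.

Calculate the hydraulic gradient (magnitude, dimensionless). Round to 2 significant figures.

0.0099

Differences from W1: to W2 (Δx, Δy, Δh) = (-125, 80, +1.39); to W3 = (-35, 35, +0.42).
Determinant of the coordinate differences = (-125)·35 − (-35)·80 = -1575.
∂h/∂x = [(+1.39)·35 − (+0.42)·80] / -1575 = -0.009556
∂h/∂y = [(-125)·(+0.42) − (-35)·(+1.39)] / -1575 = +0.002444
|∇h| = √(-0.009556² + 0.002444²) = 0.009864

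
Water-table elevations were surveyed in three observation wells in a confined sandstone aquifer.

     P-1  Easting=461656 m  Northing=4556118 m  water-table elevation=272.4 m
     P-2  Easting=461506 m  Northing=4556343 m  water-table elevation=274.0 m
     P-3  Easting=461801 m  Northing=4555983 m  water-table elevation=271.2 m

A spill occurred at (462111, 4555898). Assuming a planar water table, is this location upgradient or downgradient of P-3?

Taking P-1 as reference: P-2−P-1 = (-150, 225, +1.6); P-3−P-1 = (145, -135, -1.2).
Solve a·Δx + b·Δy = Δh: det = (-150)·(-135) − 145·225 = -12375.
∂h/∂x = [(+1.6)·(-135) − (-1.2)·225] / -12375 = -0.004364
∂h/∂y = [(-150)·(-1.2) − 145·(+1.6)] / -12375 = +0.004202
Head at (462111, 4555898) = 272.4 + (-0.004364)·(455) + (+0.004202)·(-220) = 269.49 m.
That is lower than the 271.2 m at P-3, so the point is downgradient.

downgradient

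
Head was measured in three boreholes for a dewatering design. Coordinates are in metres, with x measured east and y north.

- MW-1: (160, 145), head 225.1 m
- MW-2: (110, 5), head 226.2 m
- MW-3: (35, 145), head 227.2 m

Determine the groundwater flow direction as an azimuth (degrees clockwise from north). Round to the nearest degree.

With h = a·x + b·y + c and MW-1 as origin, the differences give:
  (-50)·a + (-140)·b = +1.1
  (-125)·a + 0·b = +2.1
Eliminate b (×0 and ×(-140), subtract): -17500·a = 294.00 → a = ∂h/∂x = -0.01680
Back-substitute: b = ∂h/∂y = -0.001857.
Flow direction (−∇h) has components (+0.01680 E, +0.001857 N).
Azimuth = atan2(E, N) = atan2(+0.01680, +0.001857) = 83.7° ≈ 084°.

084°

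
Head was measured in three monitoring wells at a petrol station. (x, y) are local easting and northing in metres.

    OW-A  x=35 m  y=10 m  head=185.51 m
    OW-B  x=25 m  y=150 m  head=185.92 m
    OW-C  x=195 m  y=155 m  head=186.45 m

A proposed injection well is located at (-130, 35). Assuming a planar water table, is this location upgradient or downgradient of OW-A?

downgradient

Three-point gradient (reference OW-A): Δ to OW-B = (-10, 140, +0.41), Δ to OW-C = (160, 145, +0.94).
∂h/∂x = +0.003025, ∂h/∂y = +0.003145 (det = -23850).
Head at (-130, 35) = 185.51 + (+0.003025)·(-165) + (+0.003145)·(25) = 185.09 m.
That is lower than the 185.51 m at OW-A, so the point is downgradient.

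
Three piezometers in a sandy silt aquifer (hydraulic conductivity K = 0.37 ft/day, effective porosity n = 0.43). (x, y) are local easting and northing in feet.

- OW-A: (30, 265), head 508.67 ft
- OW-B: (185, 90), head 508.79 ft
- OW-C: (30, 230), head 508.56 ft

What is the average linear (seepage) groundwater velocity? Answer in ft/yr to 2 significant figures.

Three-point gradient (reference OW-A): Δ to OW-B = (155, -175, +0.12), Δ to OW-C = (0, -35, -0.11).
∂h/∂x = +0.004323, ∂h/∂y = +0.003143 (det = -5425).
|∇h| = √(0.004323² + 0.003143²) = 0.005345
Seepage velocity v = K·i/n = 0.37 × 0.005345 / 0.43 = 0.004599 ft/day = 1.68 ft/yr.

1.7 ft/yr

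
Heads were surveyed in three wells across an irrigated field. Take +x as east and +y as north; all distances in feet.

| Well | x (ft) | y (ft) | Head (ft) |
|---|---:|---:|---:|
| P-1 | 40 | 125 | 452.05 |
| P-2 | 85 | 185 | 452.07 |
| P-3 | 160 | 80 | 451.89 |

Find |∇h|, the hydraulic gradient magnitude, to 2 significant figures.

0.0014

Differences from P-1: to P-2 (Δx, Δy, Δh) = (45, 60, +0.02); to P-3 = (120, -45, -0.16).
Determinant of the coordinate differences = 45·(-45) − 120·60 = -9225.
∂h/∂x = [(+0.02)·(-45) − (-0.16)·60] / -9225 = -0.0009431
∂h/∂y = [45·(-0.16) − 120·(+0.02)] / -9225 = +0.001041
|∇h| = √(-0.0009431² + 0.001041²) = 0.001405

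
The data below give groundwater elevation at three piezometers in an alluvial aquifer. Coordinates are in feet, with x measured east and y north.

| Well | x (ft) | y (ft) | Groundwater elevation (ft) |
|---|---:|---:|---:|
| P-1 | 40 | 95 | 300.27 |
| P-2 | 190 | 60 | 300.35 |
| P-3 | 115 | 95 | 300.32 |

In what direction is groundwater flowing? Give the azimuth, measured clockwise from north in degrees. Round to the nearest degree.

229°

With h = a·x + b·y + c and P-1 as origin, the differences give:
  150·a + (-35)·b = +0.08
  75·a + 0·b = +0.05
Eliminate b (×0 and ×(-35), subtract): 2625·a = 1.750 → a = ∂h/∂x = +0.0006667
Back-substitute: b = ∂h/∂y = +0.0005714.
Flow direction (−∇h) has components (-0.0006667 E, -0.0005714 N).
Azimuth = atan2(E, N) = atan2(-0.0006667, -0.0005714) = 229.4° ≈ 229°.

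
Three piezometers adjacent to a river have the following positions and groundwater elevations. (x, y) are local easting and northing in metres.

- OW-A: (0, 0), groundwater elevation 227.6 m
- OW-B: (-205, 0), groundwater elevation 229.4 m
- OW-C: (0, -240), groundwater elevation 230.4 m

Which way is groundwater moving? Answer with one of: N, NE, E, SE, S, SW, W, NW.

NE

∂h/∂x = (229.4 − 227.6) / (-205 − 0) = -0.008780
∂h/∂y = (230.4 − 227.6) / (-240 − 0) = -0.01167
Flow = −∇h = (+0.008780 east, +0.01167 north), which points northeast.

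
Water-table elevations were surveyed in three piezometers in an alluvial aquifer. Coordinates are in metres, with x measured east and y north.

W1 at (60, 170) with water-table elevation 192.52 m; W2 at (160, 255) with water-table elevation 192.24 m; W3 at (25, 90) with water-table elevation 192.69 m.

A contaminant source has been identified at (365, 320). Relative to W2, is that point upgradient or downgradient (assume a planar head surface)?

downgradient

Three-point gradient (reference W1): Δ to W2 = (100, 85, -0.28), Δ to W3 = (-35, -80, +0.17).
∂h/∂x = -0.001582, ∂h/∂y = -0.001433 (det = -5025).
Head at (365, 320) = 192.52 + (-0.001582)·(305) + (-0.001433)·(150) = 191.82 m.
That is lower than the 192.24 m at W2, so the point is downgradient.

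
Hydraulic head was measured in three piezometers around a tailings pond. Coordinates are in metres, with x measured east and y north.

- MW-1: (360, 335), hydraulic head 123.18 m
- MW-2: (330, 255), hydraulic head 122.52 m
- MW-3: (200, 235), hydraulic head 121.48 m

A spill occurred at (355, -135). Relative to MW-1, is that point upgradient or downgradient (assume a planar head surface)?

Taking MW-1 as reference: MW-2−MW-1 = (-30, -80, -0.66); MW-3−MW-1 = (-160, -100, -1.70).
Solve a·Δx + b·Δy = Δh: det = (-30)·(-100) − (-160)·(-80) = -9800.
∂h/∂x = [(-0.66)·(-100) − (-1.70)·(-80)] / -9800 = +0.007143
∂h/∂y = [(-30)·(-1.70) − (-160)·(-0.66)] / -9800 = +0.005571
Head at (355, -135) = 123.18 + (+0.007143)·(-5) + (+0.005571)·(-470) = 120.53 m.
That is lower than the 123.18 m at MW-1, so the point is downgradient.

downgradient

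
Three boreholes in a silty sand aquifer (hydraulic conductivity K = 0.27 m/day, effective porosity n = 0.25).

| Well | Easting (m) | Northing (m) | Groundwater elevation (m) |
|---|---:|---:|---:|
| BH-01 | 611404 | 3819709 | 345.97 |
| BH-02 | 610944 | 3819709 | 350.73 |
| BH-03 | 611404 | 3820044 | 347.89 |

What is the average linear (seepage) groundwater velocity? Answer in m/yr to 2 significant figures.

∂h/∂x = (350.73 − 345.97) / (610944 − 611404) = -0.01035
∂h/∂y = (347.89 − 345.97) / (3820044 − 3819709) = +0.005731
|∇h| = √(-0.01035² + 0.005731²) = 0.01183
Seepage velocity v = K·i/n = 0.27 × 0.01183 / 0.25 = 0.01278 m/day = 4.668 m/yr.

4.7 m/yr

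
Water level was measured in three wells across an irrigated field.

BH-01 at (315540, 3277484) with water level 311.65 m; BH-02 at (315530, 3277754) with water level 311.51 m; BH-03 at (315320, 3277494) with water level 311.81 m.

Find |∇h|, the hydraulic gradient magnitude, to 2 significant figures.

0.00093

With h = a·x + b·y + c and BH-01 as origin, the differences give:
  (-10)·a + 270·b = -0.14
  (-220)·a + 10·b = +0.16
Eliminate b (×10 and ×270, subtract): 59300·a = -44.600 → a = ∂h/∂x = -0.0007521
Back-substitute: b = ∂h/∂y = -0.0005464.
|∇h| = √(-0.0007521² + -0.0005464²) = 0.0009296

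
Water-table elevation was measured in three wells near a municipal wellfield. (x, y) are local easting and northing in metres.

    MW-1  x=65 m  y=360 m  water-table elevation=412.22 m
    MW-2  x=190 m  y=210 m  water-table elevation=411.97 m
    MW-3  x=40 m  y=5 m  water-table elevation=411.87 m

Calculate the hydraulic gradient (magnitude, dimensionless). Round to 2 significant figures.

0.0013

With h = a·x + b·y + c and MW-1 as origin, the differences give:
  125·a + (-150)·b = -0.25
  (-25)·a + (-355)·b = -0.35
Eliminate b (×(-355) and ×(-150), subtract): -48125·a = 36.250 → a = ∂h/∂x = -0.0007532
Back-substitute: b = ∂h/∂y = +0.001039.
|∇h| = √(-0.0007532² + 0.001039²) = 0.001283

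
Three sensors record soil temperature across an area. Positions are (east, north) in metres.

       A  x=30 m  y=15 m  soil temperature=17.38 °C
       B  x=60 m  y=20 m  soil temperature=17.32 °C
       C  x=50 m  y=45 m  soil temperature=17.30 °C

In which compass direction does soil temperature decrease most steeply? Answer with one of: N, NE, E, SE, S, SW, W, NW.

With T = a·x + b·y + c and A as origin, the differences give:
  30·a + 5·b = -0.06
  20·a + 30·b = -0.08
Eliminate b (×30 and ×5, subtract): 800·a = -1.400 → a = ∂T/∂x = -0.001750
Back-substitute: b = ∂T/∂y = -0.001500.
Steepest decrease is along −∇f = (+0.001750 E, +0.001500 N) → northeast.

NE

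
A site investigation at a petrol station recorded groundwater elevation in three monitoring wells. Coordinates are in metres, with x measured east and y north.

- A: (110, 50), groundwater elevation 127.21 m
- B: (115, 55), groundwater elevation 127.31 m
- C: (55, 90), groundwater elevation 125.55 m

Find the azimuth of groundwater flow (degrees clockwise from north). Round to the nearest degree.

Differences from A: to B (Δx, Δy, Δh) = (5, 5, +0.10); to C = (-55, 40, -1.66).
Determinant of the coordinate differences = 5·40 − (-55)·5 = 475.
∂h/∂x = [(+0.10)·40 − (-1.66)·5] / 475 = +0.02589
∂h/∂y = [5·(-1.66) − (-55)·(+0.10)] / 475 = -0.005895
Flow direction (−∇h) has components (-0.02589 E, +0.005895 N).
Azimuth = atan2(E, N) = atan2(-0.02589, +0.005895) = 282.8° ≈ 283°.

283°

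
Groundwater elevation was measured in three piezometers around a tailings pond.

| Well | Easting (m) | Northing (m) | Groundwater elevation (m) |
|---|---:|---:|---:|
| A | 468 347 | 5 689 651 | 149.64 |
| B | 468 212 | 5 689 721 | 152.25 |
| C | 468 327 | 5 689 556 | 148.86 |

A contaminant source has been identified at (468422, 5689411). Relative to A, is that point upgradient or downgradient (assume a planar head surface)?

downgradient

Taking A as reference: B−A = (-135, 70, +2.61); C−A = (-20, -95, -0.78).
Determinant of the coordinate differences = (-135)·(-95) − (-20)·70 = 14225.
∂h/∂x = [(+2.61)·(-95) − (-0.78)·70] / 14225 = -0.01359
∂h/∂y = [(-135)·(-0.78) − (-20)·(+2.61)] / 14225 = +0.01107
Head at (468422, 5689411) = 149.64 + (-0.01359)·(75) + (+0.01107)·(-240) = 145.96 m.
That is lower than the 149.64 m at A, so the point is downgradient.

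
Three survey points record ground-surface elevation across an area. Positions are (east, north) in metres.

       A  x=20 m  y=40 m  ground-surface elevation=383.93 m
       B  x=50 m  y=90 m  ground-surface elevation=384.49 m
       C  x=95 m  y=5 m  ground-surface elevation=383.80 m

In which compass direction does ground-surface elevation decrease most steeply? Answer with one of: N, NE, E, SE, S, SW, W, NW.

S

Differences from A: to B (Δx, Δy, Δh) = (30, 50, +0.56); to C = (75, -35, -0.13).
Determinant of the coordinate differences = 30·(-35) − 75·50 = -4800.
∂z/∂x = [(+0.56)·(-35) − (-0.13)·50] / -4800 = +0.002729
∂z/∂y = [30·(-0.13) − 75·(+0.56)] / -4800 = +0.009563
Steepest decrease is along −∇f = (-0.002729 E, -0.009563 N) → south.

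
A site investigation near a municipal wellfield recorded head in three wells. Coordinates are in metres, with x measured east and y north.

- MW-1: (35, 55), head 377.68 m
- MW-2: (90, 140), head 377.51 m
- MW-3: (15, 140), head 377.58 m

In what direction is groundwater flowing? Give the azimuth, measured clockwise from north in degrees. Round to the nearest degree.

With h = a·x + b·y + c and MW-1 as origin, the differences give:
  55·a + 85·b = -0.17
  (-20)·a + 85·b = -0.10
Eliminate b (×85 and ×85, subtract): 6375·a = -5.950 → a = ∂h/∂x = -0.0009333
Back-substitute: b = ∂h/∂y = -0.001396.
Flow direction (−∇h) has components (+0.0009333 E, +0.001396 N).
Azimuth = atan2(E, N) = atan2(+0.0009333, +0.001396) = 33.8° ≈ 034°.

034°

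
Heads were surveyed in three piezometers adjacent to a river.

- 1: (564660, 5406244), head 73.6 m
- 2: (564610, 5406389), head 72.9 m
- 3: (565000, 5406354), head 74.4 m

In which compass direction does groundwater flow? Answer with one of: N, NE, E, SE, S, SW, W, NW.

Taking 1 as reference: 2−1 = (-50, 145, -0.7); 3−1 = (340, 110, +0.8).
Solve a·Δx + b·Δy = Δh: det = (-50)·110 − 340·145 = -54800.
∂h/∂x = [(-0.7)·110 − (+0.8)·145] / -54800 = +0.003522
∂h/∂y = [(-50)·(+0.8) − 340·(-0.7)] / -54800 = -0.003613
Flow = −∇h = (-0.003522 east, +0.003613 north), which points northwest.

NW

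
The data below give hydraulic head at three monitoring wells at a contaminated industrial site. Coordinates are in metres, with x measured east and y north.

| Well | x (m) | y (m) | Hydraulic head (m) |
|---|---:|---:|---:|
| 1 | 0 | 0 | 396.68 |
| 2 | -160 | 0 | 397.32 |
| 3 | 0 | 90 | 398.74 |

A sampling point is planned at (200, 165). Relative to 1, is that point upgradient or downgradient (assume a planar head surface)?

upgradient

∂h/∂x = (397.32 − 396.68) / (-160 − 0) = -0.004000
∂h/∂y = (398.74 − 396.68) / (90 − 0) = +0.02289
Head at (200, 165) = 396.68 + (-0.004000)·(200) + (+0.02289)·(165) = 399.66 m.
That is higher than the 396.68 m at 1, so the point is upgradient.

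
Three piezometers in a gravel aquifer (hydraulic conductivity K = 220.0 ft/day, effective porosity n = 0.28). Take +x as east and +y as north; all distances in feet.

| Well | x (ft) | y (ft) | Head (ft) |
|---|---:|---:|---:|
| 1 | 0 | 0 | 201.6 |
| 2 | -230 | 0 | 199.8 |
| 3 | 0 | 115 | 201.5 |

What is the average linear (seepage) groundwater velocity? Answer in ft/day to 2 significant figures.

∂h/∂x = (199.8 − 201.6) / (-230 − 0) = +0.007826
∂h/∂y = (201.5 − 201.6) / (115 − 0) = -0.0008696
|∇h| = √(0.007826² + -0.0008696²) = 0.007874
Seepage velocity v = K·i/n = 220.0 × 0.007874 / 0.28 = 6.187 ft/day.

6.2 ft/day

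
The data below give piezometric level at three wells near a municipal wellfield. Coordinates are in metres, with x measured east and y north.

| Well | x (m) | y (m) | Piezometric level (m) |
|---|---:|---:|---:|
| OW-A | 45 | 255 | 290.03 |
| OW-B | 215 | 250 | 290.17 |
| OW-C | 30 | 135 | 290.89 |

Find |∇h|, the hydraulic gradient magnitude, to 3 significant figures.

Differences from OW-A: to OW-B (Δx, Δy, Δh) = (170, -5, +0.14); to OW-C = (-15, -120, +0.86).
Determinant of the coordinate differences = 170·(-120) − (-15)·(-5) = -20475.
∂h/∂x = [(+0.14)·(-120) − (+0.86)·(-5)] / -20475 = +0.0006105
∂h/∂y = [170·(+0.86) − (-15)·(+0.14)] / -20475 = -0.007243
|∇h| = √(0.0006105² + -0.007243²) = 0.007269

0.00727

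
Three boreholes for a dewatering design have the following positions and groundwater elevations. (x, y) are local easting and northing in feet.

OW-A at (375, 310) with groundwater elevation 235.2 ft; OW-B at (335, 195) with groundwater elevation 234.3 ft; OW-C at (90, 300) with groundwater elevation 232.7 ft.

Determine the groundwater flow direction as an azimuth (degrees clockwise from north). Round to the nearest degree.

With h = a·x + b·y + c and OW-A as origin, the differences give:
  (-40)·a + (-115)·b = -0.9
  (-285)·a + (-10)·b = -2.5
Eliminate b (×(-10) and ×(-115), subtract): -32375·a = -278.50 → a = ∂h/∂x = +0.008602
Back-substitute: b = ∂h/∂y = +0.004834.
Flow direction (−∇h) has components (-0.008602 E, -0.004834 N).
Azimuth = atan2(E, N) = atan2(-0.008602, -0.004834) = 240.7° ≈ 241°.

241°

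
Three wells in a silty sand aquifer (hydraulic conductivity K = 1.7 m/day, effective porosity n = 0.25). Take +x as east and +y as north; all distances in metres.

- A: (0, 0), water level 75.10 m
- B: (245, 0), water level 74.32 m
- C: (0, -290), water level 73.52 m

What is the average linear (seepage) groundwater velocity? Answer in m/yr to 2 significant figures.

16 m/yr

∂h/∂x = (74.32 − 75.10) / (245 − 0) = -0.003184
∂h/∂y = (73.52 − 75.10) / (-290 − 0) = +0.005448
|∇h| = √(-0.003184² + 0.005448²) = 0.00631
Seepage velocity v = K·i/n = 1.7 × 0.00631 / 0.25 = 0.04291 m/day = 15.67 m/yr.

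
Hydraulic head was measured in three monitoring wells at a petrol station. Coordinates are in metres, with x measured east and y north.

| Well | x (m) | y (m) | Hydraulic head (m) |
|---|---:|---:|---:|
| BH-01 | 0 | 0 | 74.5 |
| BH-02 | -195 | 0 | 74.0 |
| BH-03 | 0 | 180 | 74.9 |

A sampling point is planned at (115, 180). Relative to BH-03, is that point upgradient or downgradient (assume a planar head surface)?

upgradient

∂h/∂x = (74.0 − 74.5) / (-195 − 0) = +0.002564
∂h/∂y = (74.9 − 74.5) / (180 − 0) = +0.002222
Head at (115, 180) = 74.5 + (+0.002564)·(115) + (+0.002222)·(180) = 75.19 m.
That is higher than the 74.9 m at BH-03, so the point is upgradient.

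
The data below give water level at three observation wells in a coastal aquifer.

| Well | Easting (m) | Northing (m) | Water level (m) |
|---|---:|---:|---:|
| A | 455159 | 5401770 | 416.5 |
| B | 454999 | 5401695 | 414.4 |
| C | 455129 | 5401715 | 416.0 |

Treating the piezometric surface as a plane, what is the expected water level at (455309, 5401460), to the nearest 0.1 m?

417.5 m

With h = a·x + b·y + c and A as origin, the differences give:
  (-160)·a + (-75)·b = -2.1
  (-30)·a + (-55)·b = -0.5
Eliminate b (×(-55) and ×(-75), subtract): 6550·a = 78.00 → a = ∂h/∂x = +0.01191
Back-substitute: b = ∂h/∂y = +0.002595.
h(455309, 5401460) = 416.5 + (+0.01191)·(150) + (+0.002595)·(-310) = 416.5 +1.786 -0.805 = 417.482 m.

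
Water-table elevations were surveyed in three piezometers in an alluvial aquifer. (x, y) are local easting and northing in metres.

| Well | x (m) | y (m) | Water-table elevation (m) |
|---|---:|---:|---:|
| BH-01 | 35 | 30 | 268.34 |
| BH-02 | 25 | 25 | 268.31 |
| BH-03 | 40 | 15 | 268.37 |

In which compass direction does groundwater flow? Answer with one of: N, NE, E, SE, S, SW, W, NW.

W

Three-point gradient (reference BH-01): Δ to BH-02 = (-10, -5, -0.03), Δ to BH-03 = (5, -15, +0.03).
∂h/∂x = +0.003429, ∂h/∂y = -0.0008571 (det = 175).
Flow = −∇h = (-0.003429 east, +0.0008571 north), which points west.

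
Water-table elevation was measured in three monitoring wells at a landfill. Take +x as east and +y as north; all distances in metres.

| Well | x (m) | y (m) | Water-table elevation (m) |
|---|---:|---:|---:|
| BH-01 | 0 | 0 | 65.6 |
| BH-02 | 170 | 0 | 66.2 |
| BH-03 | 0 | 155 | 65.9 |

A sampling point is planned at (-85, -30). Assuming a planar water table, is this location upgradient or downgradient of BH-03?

downgradient

∂h/∂x = (66.2 − 65.6) / (170 − 0) = +0.003529
∂h/∂y = (65.9 − 65.6) / (155 − 0) = +0.001935
Head at (-85, -30) = 65.6 + (+0.003529)·(-85) + (+0.001935)·(-30) = 65.24 m.
That is lower than the 65.9 m at BH-03, so the point is downgradient.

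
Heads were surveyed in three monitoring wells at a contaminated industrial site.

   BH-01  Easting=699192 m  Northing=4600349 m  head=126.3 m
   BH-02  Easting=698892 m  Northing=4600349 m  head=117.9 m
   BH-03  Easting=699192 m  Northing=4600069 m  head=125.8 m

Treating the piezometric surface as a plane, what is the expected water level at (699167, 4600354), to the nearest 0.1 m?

∂h/∂x = (117.9 − 126.3) / (698892 − 699192) = +0.02800
∂h/∂y = (125.8 − 126.3) / (4600069 − 4600349) = +0.001786
h(699167, 4600354) = 126.3 + (+0.02800)·(-25) + (+0.001786)·(5) = 126.3 -0.700 +0.009 = 125.609 m.

125.6 m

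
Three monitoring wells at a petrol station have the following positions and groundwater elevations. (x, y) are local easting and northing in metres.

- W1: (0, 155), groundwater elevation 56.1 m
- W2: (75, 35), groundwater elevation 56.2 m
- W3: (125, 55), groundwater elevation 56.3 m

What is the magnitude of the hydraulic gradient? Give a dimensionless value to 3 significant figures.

Taking W1 as reference: W2−W1 = (75, -120, +0.1); W3−W1 = (125, -100, +0.2).
Determinant of the coordinate differences = 75·(-100) − 125·(-120) = 7500.
∂h/∂x = [(+0.1)·(-100) − (+0.2)·(-120)] / 7500 = +0.001867
∂h/∂y = [75·(+0.2) − 125·(+0.1)] / 7500 = +0.0003333
|∇h| = √(0.001867² + 0.0003333²) = 0.001897

0.00190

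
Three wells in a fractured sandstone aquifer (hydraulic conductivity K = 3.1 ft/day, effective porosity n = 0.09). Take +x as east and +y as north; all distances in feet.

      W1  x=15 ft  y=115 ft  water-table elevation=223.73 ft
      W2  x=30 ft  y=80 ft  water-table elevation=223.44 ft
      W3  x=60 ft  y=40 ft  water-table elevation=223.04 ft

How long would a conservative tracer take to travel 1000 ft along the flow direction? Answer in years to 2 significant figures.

Differences from W1: to W2 (Δx, Δy, Δh) = (15, -35, -0.29); to W3 = (45, -75, -0.69).
Solve a·Δx + b·Δy = Δh: det = 15·(-75) − 45·(-35) = 450.
∂h/∂x = [(-0.29)·(-75) − (-0.69)·(-35)] / 450 = -0.005333
∂h/∂y = [15·(-0.69) − 45·(-0.29)] / 450 = +0.006000
|∇h| = √(-0.005333² + 0.006000²) = 0.008028
Seepage velocity v = K·i/n = 3.1 × 0.008028 / 0.09 = 0.2765 ft/day.
t = 1000 / 0.2765 = 3617 days = 9.9 years.

9.9 years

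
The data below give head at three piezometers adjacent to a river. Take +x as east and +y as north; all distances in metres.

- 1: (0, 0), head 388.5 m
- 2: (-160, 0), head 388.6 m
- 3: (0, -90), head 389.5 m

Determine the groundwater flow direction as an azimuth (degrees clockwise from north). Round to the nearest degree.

003°

∂h/∂x = (388.6 − 388.5) / (-160 − 0) = -0.0006250
∂h/∂y = (389.5 − 388.5) / (-90 − 0) = -0.01111
Flow direction (−∇h) has components (+0.0006250 E, +0.01111 N).
Azimuth = atan2(E, N) = atan2(+0.0006250, +0.01111) = 3.2° ≈ 003°.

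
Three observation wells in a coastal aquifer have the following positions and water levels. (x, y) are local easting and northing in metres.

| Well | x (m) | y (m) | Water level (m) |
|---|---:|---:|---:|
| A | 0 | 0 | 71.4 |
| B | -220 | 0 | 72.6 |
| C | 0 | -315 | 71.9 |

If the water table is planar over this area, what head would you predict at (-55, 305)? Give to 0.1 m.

∂h/∂x = (72.6 − 71.4) / (-220 − 0) = -0.005455
∂h/∂y = (71.9 − 71.4) / (-315 − 0) = -0.001587
h(-55, 305) = 71.4 + (-0.005455)·(-55) + (-0.001587)·(305) = 71.4 +0.300 -0.484 = 71.216 m.

71.2 m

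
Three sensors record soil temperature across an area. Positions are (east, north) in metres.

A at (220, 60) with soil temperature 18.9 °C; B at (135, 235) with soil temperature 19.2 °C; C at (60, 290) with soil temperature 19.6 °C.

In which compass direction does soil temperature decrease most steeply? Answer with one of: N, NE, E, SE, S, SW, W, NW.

E

Taking A as reference: B−A = (-85, 175, +0.3); C−A = (-160, 230, +0.7).
Determinant of the coordinate differences = (-85)·230 − (-160)·175 = 8450.
∂T/∂x = [(+0.3)·230 − (+0.7)·175] / 8450 = -0.006331
∂T/∂y = [(-85)·(+0.7) − (-160)·(+0.3)] / 8450 = -0.001361
Steepest decrease is along −∇f = (+0.006331 E, +0.001361 N) → east.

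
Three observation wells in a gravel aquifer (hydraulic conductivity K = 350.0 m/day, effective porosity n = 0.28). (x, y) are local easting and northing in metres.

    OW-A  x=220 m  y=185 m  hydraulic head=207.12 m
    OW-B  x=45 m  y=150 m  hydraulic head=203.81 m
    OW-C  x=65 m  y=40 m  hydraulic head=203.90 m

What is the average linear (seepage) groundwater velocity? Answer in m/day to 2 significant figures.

23 m/day

Taking OW-A as reference: OW-B−OW-A = (-175, -35, -3.31); OW-C−OW-A = (-155, -145, -3.22).
Determinant of the coordinate differences = (-175)·(-145) − (-155)·(-35) = 19950.
∂h/∂x = [(-3.31)·(-145) − (-3.22)·(-35)] / 19950 = +0.01841
∂h/∂y = [(-175)·(-3.22) − (-155)·(-3.31)] / 19950 = +0.002529
|∇h| = √(0.01841² + 0.002529²) = 0.01858
Seepage velocity v = K·i/n = 350.0 × 0.01858 / 0.28 = 23.22 m/day.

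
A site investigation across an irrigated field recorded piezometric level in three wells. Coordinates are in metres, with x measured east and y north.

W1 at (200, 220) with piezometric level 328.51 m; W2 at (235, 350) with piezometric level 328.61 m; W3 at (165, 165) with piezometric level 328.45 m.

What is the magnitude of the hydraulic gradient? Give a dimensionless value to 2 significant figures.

0.0010

Differences from W1: to W2 (Δx, Δy, Δh) = (35, 130, +0.10); to W3 = (-35, -55, -0.06).
Solve a·Δx + b·Δy = Δh: det = 35·(-55) − (-35)·130 = 2625.
∂h/∂x = [(+0.10)·(-55) − (-0.06)·130] / 2625 = +0.0008762
∂h/∂y = [35·(-0.06) − (-35)·(+0.10)] / 2625 = +0.0005333
|∇h| = √(0.0008762² + 0.0005333²) = 0.001026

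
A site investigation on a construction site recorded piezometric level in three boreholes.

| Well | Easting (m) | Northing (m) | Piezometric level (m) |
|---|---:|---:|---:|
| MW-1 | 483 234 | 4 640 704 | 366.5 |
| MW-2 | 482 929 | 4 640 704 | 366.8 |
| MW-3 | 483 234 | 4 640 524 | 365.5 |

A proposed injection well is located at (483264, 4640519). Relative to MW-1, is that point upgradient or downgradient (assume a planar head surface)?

∂h/∂x = (366.8 − 366.5) / (482929 − 483234) = -0.0009836
∂h/∂y = (365.5 − 366.5) / (4640524 − 4640704) = +0.005556
Head at (483264, 4640519) = 366.5 + (-0.0009836)·(30) + (+0.005556)·(-185) = 365.44 m.
That is lower than the 366.5 m at MW-1, so the point is downgradient.

downgradient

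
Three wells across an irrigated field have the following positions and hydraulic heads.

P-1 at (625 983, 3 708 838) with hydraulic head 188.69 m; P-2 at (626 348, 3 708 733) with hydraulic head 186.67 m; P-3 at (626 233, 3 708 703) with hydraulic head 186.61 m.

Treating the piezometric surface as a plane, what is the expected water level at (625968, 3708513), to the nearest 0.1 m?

Taking P-1 as reference: P-2−P-1 = (365, -105, -2.02); P-3−P-1 = (250, -135, -2.08).
Determinant of the coordinate differences = 365·(-135) − 250·(-105) = -23025.
∂h/∂x = [(-2.02)·(-135) − (-2.08)·(-105)] / -23025 = -0.002358
∂h/∂y = [365·(-2.08) − 250·(-2.02)] / -23025 = +0.01104
h(625968, 3708513) = 188.69 + (-0.002358)·(-15) + (+0.01104)·(-325) = 188.69 +0.035 -3.588 = 185.137 m.

185.1 m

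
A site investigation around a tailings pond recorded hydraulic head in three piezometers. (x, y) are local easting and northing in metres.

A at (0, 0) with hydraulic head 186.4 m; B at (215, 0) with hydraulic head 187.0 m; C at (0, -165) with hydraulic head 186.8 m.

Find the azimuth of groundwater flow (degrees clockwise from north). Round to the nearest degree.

∂h/∂x = (187.0 − 186.4) / (215 − 0) = +0.002791
∂h/∂y = (186.8 − 186.4) / (-165 − 0) = -0.002424
Flow direction (−∇h) has components (-0.002791 E, +0.002424 N).
Azimuth = atan2(E, N) = atan2(-0.002791, +0.002424) = 311.0° ≈ 311°.

311°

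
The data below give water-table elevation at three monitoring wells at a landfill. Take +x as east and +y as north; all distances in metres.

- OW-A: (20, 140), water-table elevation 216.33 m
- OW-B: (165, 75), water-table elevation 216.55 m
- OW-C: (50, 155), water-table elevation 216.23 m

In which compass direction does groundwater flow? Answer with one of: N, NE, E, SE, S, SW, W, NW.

N

Taking OW-A as reference: OW-B−OW-A = (145, -65, +0.22); OW-C−OW-A = (30, 15, -0.10).
Solve a·Δx + b·Δy = Δh: det = 145·15 − 30·(-65) = 4125.
∂h/∂x = [(+0.22)·15 − (-0.10)·(-65)] / 4125 = -0.0007758
∂h/∂y = [145·(-0.10) − 30·(+0.22)] / 4125 = -0.005115
Flow = −∇h = (+0.0007758 east, +0.005115 north), which points north.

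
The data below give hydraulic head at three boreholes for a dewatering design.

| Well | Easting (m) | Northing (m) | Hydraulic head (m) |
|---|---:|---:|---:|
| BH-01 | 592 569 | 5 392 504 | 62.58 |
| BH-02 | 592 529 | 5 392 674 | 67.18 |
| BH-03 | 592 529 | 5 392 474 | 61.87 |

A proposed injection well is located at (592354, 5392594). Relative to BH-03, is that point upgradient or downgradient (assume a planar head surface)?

upgradient

Taking BH-01 as reference: BH-02−BH-01 = (-40, 170, +4.60); BH-03−BH-01 = (-40, -30, -0.71).
Determinant of the coordinate differences = (-40)·(-30) − (-40)·170 = 8000.
∂h/∂x = [(+4.60)·(-30) − (-0.71)·170] / 8000 = -0.002163
∂h/∂y = [(-40)·(-0.71) − (-40)·(+4.60)] / 8000 = +0.02655
Head at (592354, 5392594) = 62.58 + (-0.002163)·(-215) + (+0.02655)·(90) = 65.43 m.
That is higher than the 61.87 m at BH-03, so the point is upgradient.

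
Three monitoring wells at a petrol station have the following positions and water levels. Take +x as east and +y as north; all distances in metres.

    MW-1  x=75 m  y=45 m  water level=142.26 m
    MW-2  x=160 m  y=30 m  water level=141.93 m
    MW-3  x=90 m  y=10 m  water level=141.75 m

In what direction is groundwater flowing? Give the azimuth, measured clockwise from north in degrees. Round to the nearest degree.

With h = a·x + b·y + c and MW-1 as origin, the differences give:
  85·a + (-15)·b = -0.33
  15·a + (-35)·b = -0.51
Eliminate b (×(-35) and ×(-15), subtract): -2750·a = 3.900 → a = ∂h/∂x = -0.001418
Back-substitute: b = ∂h/∂y = +0.01396.
Flow direction (−∇h) has components (+0.001418 E, -0.01396 N).
Azimuth = atan2(E, N) = atan2(+0.001418, -0.01396) = 174.2° ≈ 174°.

174°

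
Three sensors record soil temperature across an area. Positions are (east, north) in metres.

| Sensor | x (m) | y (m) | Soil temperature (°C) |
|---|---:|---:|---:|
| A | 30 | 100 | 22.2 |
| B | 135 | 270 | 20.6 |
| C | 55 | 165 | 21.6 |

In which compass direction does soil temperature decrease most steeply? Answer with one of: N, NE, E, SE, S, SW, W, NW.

Taking A as reference: B−A = (105, 170, -1.6); C−A = (25, 65, -0.6).
Determinant of the coordinate differences = 105·65 − 25·170 = 2575.
∂T/∂x = [(-1.6)·65 − (-0.6)·170] / 2575 = -0.0007767
∂T/∂y = [105·(-0.6) − 25·(-1.6)] / 2575 = -0.008932
Steepest decrease is along −∇f = (+0.0007767 E, +0.008932 N) → north.

N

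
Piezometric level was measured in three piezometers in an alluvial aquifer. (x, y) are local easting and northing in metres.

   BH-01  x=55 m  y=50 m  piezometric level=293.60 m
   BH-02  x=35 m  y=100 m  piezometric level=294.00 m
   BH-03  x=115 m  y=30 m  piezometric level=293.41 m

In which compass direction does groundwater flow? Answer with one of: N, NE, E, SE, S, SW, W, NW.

S

With h = a·x + b·y + c and BH-01 as origin, the differences give:
  (-20)·a + 50·b = +0.40
  60·a + (-20)·b = -0.19
Eliminate b (×(-20) and ×50, subtract): -2600·a = 1.500 → a = ∂h/∂x = -0.0005769
Back-substitute: b = ∂h/∂y = +0.007769.
Flow = −∇h = (+0.0005769 east, -0.007769 north), which points south.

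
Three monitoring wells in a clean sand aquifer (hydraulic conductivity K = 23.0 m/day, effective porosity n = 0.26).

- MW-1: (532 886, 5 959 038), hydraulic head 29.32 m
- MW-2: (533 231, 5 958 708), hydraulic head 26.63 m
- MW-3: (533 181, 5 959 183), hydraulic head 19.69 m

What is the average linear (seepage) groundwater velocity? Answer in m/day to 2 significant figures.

2.6 m/day

With h = a·x + b·y + c and MW-1 as origin, the differences give:
  345·a + (-330)·b = -2.69
  295·a + 145·b = -9.63
Eliminate b (×145 and ×(-330), subtract): 147375·a = -3567.950 → a = ∂h/∂x = -0.02421
Back-substitute: b = ∂h/∂y = -0.01716.
|∇h| = √(-0.02421² + -0.01716²) = 0.02967
Seepage velocity v = K·i/n = 23.0 × 0.02967 / 0.26 = 2.625 m/day.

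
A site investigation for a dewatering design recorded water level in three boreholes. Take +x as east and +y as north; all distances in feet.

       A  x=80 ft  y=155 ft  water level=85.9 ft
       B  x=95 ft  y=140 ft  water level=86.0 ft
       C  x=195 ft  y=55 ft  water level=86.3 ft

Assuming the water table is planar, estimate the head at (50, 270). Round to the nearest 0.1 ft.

83.6 ft

Differences from A: to B (Δx, Δy, Δh) = (15, -15, +0.1); to C = (115, -100, +0.4).
Solve a·Δx + b·Δy = Δh: det = 15·(-100) − 115·(-15) = 225.
∂h/∂x = [(+0.1)·(-100) − (+0.4)·(-15)] / 225 = -0.01778
∂h/∂y = [15·(+0.4) − 115·(+0.1)] / 225 = -0.02444
h(50, 270) = 85.9 + (-0.01778)·(-30) + (-0.02444)·(115) = 85.9 +0.533 -2.811 = 83.622 ft.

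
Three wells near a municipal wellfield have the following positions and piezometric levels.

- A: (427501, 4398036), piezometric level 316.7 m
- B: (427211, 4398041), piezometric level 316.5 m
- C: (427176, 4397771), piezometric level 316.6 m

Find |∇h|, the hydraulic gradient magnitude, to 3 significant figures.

With h = a·x + b·y + c and A as origin, the differences give:
  (-290)·a + 5·b = -0.2
  (-325)·a + (-265)·b = -0.1
Eliminate b (×(-265) and ×5, subtract): 78475·a = 53.50 → a = ∂h/∂x = +0.0006817
Back-substitute: b = ∂h/∂y = -0.0004587.
|∇h| = √(0.0006817² + -0.0004587²) = 0.0008217

0.000822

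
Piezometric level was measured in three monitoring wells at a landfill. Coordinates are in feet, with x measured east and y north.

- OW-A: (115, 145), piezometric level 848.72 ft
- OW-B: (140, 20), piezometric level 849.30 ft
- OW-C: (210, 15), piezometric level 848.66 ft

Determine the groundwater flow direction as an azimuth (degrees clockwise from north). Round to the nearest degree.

056°

With h = a·x + b·y + c and OW-A as origin, the differences give:
  25·a + (-125)·b = +0.58
  95·a + (-130)·b = -0.06
Eliminate b (×(-130) and ×(-125), subtract): 8625·a = -82.900 → a = ∂h/∂x = -0.009612
Back-substitute: b = ∂h/∂y = -0.006562.
Flow direction (−∇h) has components (+0.009612 E, +0.006562 N).
Azimuth = atan2(E, N) = atan2(+0.009612, +0.006562) = 55.7° ≈ 056°.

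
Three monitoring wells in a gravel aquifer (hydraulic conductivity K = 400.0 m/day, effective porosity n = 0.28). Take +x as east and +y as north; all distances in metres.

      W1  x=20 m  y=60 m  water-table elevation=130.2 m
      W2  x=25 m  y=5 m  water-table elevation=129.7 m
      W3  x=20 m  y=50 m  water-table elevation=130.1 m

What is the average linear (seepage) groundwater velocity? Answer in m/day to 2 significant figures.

20 m/day

Three-point gradient (reference W1): Δ to W2 = (5, -55, -0.5), Δ to W3 = (0, -10, -0.1).
∂h/∂x = +0.010000, ∂h/∂y = +0.010000 (det = -50).
|∇h| = √(0.010000² + 0.010000²) = 0.01414
Seepage velocity v = K·i/n = 400.0 × 0.01414 / 0.28 = 20.2 m/day.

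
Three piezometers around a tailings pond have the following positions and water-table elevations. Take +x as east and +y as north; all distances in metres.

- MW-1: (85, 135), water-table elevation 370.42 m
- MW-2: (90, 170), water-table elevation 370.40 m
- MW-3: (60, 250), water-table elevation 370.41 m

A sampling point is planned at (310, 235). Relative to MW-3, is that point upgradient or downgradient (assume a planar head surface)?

Three-point gradient (reference MW-1): Δ to MW-2 = (5, 35, -0.02), Δ to MW-3 = (-25, 115, -0.01).
∂h/∂x = -0.001345, ∂h/∂y = -0.0003793 (det = 1450).
Head at (310, 235) = 370.42 + (-0.001345)·(225) + (-0.0003793)·(100) = 370.08 m.
That is lower than the 370.41 m at MW-3, so the point is downgradient.

downgradient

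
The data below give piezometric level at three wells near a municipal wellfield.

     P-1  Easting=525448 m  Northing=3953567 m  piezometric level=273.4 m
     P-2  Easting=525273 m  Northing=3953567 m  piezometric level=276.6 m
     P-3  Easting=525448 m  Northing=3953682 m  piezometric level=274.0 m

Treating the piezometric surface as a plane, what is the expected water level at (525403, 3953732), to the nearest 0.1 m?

275.1 m

∂h/∂x = (276.6 − 273.4) / (525273 − 525448) = -0.01829
∂h/∂y = (274.0 − 273.4) / (3953682 − 3953567) = +0.005217
h(525403, 3953732) = 273.4 + (-0.01829)·(-45) + (+0.005217)·(165) = 273.4 +0.823 +0.861 = 275.084 m.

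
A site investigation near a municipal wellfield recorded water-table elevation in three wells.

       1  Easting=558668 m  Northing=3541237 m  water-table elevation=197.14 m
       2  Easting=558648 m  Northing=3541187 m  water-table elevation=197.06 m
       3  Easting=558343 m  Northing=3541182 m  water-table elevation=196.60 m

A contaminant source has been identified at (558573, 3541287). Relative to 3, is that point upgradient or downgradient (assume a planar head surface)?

upgradient

With h = a·x + b·y + c and 1 as origin, the differences give:
  (-20)·a + (-50)·b = -0.08
  (-325)·a + (-55)·b = -0.54
Eliminate b (×(-55) and ×(-50), subtract): -15150·a = -22.600 → a = ∂h/∂x = +0.001492
Back-substitute: b = ∂h/∂y = +0.001003.
Head at (558573, 3541287) = 197.14 + (+0.001492)·(-95) + (+0.001003)·(50) = 197.05 m.
That is higher than the 196.60 m at 3, so the point is upgradient.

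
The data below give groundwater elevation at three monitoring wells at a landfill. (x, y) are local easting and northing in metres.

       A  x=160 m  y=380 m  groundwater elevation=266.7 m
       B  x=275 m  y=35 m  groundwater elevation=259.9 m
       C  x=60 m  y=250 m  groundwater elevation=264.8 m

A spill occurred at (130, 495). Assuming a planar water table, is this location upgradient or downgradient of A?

Taking A as reference: B−A = (115, -345, -6.8); C−A = (-100, -130, -1.9).
Solve a·Δx + b·Δy = Δh: det = 115·(-130) − (-100)·(-345) = -49450.
∂h/∂x = [(-6.8)·(-130) − (-1.9)·(-345)] / -49450 = -0.004621
∂h/∂y = [115·(-1.9) − (-100)·(-6.8)] / -49450 = +0.01817
Head at (130, 495) = 266.7 + (-0.004621)·(-30) + (+0.01817)·(115) = 268.93 m.
That is higher than the 266.7 m at A, so the point is upgradient.

upgradient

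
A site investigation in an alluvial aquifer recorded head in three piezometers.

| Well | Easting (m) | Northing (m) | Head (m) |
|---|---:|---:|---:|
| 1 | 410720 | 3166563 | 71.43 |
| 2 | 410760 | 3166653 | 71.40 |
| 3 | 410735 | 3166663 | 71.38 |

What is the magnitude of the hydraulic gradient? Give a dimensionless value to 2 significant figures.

With h = a·x + b·y + c and 1 as origin, the differences give:
  40·a + 90·b = -0.03
  15·a + 100·b = -0.05
Eliminate b (×100 and ×90, subtract): 2650·a = 1.500 → a = ∂h/∂x = +0.0005660
Back-substitute: b = ∂h/∂y = -0.0005849.
|∇h| = √(0.0005660² + -0.0005849²) = 0.0008139

0.00081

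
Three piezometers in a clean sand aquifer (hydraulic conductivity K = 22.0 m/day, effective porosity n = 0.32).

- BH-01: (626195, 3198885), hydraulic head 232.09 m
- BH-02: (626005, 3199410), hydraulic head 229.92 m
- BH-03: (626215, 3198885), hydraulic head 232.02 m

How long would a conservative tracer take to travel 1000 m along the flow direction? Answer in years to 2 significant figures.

Three-point gradient (reference BH-01): Δ to BH-02 = (-190, 525, -2.17), Δ to BH-03 = (20, 0, -0.07).
∂h/∂x = -0.003500, ∂h/∂y = -0.005400 (det = -10500).
|∇h| = √(-0.003500² + -0.005400²) = 0.006435
Seepage velocity v = K·i/n = 22.0 × 0.006435 / 0.32 = 0.4424 m/day.
t = 1000 / 0.4424 = 2260 days = 6.19 years.

6.2 years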